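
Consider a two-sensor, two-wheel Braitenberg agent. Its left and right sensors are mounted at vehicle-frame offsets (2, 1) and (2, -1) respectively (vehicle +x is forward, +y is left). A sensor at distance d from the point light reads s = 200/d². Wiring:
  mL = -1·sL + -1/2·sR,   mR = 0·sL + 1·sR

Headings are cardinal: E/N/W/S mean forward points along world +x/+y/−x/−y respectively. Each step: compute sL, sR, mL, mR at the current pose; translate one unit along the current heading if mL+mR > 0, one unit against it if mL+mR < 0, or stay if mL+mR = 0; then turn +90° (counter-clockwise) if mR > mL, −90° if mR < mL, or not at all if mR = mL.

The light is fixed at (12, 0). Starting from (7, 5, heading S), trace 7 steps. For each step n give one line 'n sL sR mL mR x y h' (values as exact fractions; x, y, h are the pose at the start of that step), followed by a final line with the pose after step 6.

0 8 40/9 -92/9 40/9 7 5 S
1 100/29 100/17 -3150/493 100/17 7 6 E
2 200/113 200/89 -29100/10057 200/89 6 6 N
3 5/2 2 -7/2 2 6 5 W
4 8 40/9 -92/9 40/9 7 5 S
5 100/29 100/17 -3150/493 100/17 7 6 E
6 200/113 200/89 -29100/10057 200/89 6 6 N
final 6 5 W

n=0: pose=(7,5,S); sL=8, sR=40/9; mL=-92/9, mR=40/9; mL+mR=-52/9 → advance -1; mR−mL=44/3 → turn +1·90°
n=1: pose=(7,6,E); sL=100/29, sR=100/17; mL=-3150/493, mR=100/17; mL+mR=-250/493 → advance -1; mR−mL=6050/493 → turn +1·90°
n=2: pose=(6,6,N); sL=200/113, sR=200/89; mL=-29100/10057, mR=200/89; mL+mR=-6500/10057 → advance -1; mR−mL=51700/10057 → turn +1·90°
n=3: pose=(6,5,W); sL=5/2, sR=2; mL=-7/2, mR=2; mL+mR=-3/2 → advance -1; mR−mL=11/2 → turn +1·90°
n=4: pose=(7,5,S); sL=8, sR=40/9; mL=-92/9, mR=40/9; mL+mR=-52/9 → advance -1; mR−mL=44/3 → turn +1·90°
n=5: pose=(7,6,E); sL=100/29, sR=100/17; mL=-3150/493, mR=100/17; mL+mR=-250/493 → advance -1; mR−mL=6050/493 → turn +1·90°
n=6: pose=(6,6,N); sL=200/113, sR=200/89; mL=-29100/10057, mR=200/89; mL+mR=-6500/10057 → advance -1; mR−mL=51700/10057 → turn +1·90°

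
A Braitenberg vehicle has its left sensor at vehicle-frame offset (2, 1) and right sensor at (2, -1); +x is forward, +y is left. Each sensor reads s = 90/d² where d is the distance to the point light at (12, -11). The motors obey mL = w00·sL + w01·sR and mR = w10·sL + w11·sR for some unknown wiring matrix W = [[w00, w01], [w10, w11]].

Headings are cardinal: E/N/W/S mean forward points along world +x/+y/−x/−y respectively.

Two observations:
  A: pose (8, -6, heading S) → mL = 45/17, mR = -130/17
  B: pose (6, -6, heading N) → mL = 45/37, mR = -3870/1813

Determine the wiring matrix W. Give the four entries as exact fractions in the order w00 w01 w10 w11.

obs A: pose=(8,-6,S) → sL=5, sR=45/17, mL=45/17, mR=-130/17
obs B: pose=(6,-6,N) → sL=45/49, sR=45/37, mL=45/37, mR=-3870/1813
sensor matrix S = [[5, 45/17], [45/49, 45/37]]; det S = 112500/30821
solve [mL_A; mL_B] = S·[w00; w01] and [mR_A; mR_B] = S·[w10; w11]:
  w00 = 0, w01 = 1, w10 = -1, w11 = -1

0 1 -1 -1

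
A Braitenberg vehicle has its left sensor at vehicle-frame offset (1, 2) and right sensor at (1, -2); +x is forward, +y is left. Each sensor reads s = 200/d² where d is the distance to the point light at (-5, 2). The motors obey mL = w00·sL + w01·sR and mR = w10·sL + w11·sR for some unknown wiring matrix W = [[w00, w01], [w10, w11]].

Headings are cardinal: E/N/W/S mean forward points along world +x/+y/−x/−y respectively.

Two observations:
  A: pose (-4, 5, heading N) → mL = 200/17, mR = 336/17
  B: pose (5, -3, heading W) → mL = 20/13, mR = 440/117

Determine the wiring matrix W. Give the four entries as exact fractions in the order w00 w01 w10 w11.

obs A: pose=(-4,5,N) → sL=200/17, sR=8, mL=200/17, mR=336/17
obs B: pose=(5,-3,W) → sL=20/13, sR=20/9, mL=20/13, mR=440/117
sensor matrix S = [[200/17, 8], [20/13, 20/9]]; det S = 27520/1989
solve [mL_A; mL_B] = S·[w00; w01] and [mR_A; mR_B] = S·[w10; w11]:
  w00 = 1, w01 = 0, w10 = 1, w11 = 1

1 0 1 1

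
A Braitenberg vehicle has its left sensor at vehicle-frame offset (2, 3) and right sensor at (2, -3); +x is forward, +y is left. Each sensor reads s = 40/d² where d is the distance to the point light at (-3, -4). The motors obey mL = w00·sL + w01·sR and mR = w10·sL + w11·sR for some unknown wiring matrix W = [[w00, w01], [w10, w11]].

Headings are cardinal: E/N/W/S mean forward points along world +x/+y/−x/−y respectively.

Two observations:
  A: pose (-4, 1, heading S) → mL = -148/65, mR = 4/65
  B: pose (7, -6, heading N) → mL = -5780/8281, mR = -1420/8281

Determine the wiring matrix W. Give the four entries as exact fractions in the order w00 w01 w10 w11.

obs A: pose=(-4,1,S) → sL=40/13, sR=8/5, mL=-148/65, mR=4/65
obs B: pose=(7,-6,N) → sL=40/49, sR=40/169, mL=-5780/8281, mR=-1420/8281
sensor matrix S = [[40/13, 8/5], [40/49, 40/169]]; det S = -62208/107653
solve [mL_A; mL_B] = S·[w00; w01] and [mR_A; mR_B] = S·[w10; w11]:
  w00 = -1, w01 = 1/2, w10 = -1/2, w11 = 1

-1 1/2 -1/2 1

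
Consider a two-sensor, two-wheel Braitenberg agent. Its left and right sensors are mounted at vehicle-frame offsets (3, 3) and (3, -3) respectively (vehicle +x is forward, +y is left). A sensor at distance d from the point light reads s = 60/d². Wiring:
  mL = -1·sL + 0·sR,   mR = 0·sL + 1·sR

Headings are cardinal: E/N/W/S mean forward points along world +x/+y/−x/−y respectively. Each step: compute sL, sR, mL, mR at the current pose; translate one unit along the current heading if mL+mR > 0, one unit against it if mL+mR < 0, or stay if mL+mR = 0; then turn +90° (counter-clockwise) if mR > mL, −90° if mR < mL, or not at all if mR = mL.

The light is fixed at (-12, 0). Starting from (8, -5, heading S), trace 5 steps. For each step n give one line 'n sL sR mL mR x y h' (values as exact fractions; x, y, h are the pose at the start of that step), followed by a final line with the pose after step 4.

n=0: pose=(8,-5,S); sL=60/593, sR=60/353; mL=-60/593, mR=60/353; mL+mR=14400/209329 → advance +1; mR−mL=56760/209329 → turn +1·90°
n=1: pose=(8,-6,E); sL=30/269, sR=6/61; mL=-30/269, mR=6/61; mL+mR=-216/16409 → advance -1; mR−mL=3444/16409 → turn +1·90°
n=2: pose=(7,-6,N); sL=12/53, sR=60/493; mL=-12/53, mR=60/493; mL+mR=-2736/26129 → advance -1; mR−mL=9096/26129 → turn +1·90°
n=3: pose=(7,-7,W); sL=15/89, sR=15/68; mL=-15/89, mR=15/68; mL+mR=315/6052 → advance +1; mR−mL=2355/6052 → turn +1·90°
n=4: pose=(6,-7,S); sL=60/541, sR=12/65; mL=-60/541, mR=12/65; mL+mR=2592/35165 → advance +1; mR−mL=10392/35165 → turn +1·90°

0 60/593 60/353 -60/593 60/353 8 -5 S
1 30/269 6/61 -30/269 6/61 8 -6 E
2 12/53 60/493 -12/53 60/493 7 -6 N
3 15/89 15/68 -15/89 15/68 7 -7 W
4 60/541 12/65 -60/541 12/65 6 -7 S
final 6 -8 E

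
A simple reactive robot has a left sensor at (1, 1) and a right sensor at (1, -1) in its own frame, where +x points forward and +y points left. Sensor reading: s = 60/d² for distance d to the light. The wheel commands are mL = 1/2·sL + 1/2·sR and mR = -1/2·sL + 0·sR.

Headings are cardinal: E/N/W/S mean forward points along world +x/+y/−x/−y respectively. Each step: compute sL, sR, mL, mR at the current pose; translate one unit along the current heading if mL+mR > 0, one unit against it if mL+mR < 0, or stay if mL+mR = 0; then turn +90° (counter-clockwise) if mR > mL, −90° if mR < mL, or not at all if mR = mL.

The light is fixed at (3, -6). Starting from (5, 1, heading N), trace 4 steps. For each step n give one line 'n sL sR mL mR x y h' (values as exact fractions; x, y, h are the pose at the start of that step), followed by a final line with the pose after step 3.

0 12/13 60/73 828/949 -6/13 5 1 N
1 2/3 30/29 74/87 -1/3 5 2 E
2 12/13 60/53 708/689 -6/13 6 2 S
3 3/2 15/17 81/68 -3/4 6 1 W
final 5 1 N

n=0: pose=(5,1,N); sL=12/13, sR=60/73; mL=828/949, mR=-6/13; mL+mR=30/73 → advance +1; mR−mL=-1266/949 → turn -1·90°
n=1: pose=(5,2,E); sL=2/3, sR=30/29; mL=74/87, mR=-1/3; mL+mR=15/29 → advance +1; mR−mL=-103/87 → turn -1·90°
n=2: pose=(6,2,S); sL=12/13, sR=60/53; mL=708/689, mR=-6/13; mL+mR=30/53 → advance +1; mR−mL=-1026/689 → turn -1·90°
n=3: pose=(6,1,W); sL=3/2, sR=15/17; mL=81/68, mR=-3/4; mL+mR=15/34 → advance +1; mR−mL=-33/17 → turn -1·90°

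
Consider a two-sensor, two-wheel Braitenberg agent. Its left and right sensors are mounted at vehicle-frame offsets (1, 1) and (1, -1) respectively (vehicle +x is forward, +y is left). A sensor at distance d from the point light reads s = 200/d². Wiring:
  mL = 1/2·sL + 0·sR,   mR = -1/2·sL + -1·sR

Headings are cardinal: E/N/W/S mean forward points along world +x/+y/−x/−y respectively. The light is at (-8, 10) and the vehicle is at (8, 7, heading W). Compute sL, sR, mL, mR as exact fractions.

200/241 200/229 100/241 -71100/55189

left sensor world pos  = (7, 6); dL² = 241
right sensor world pos = (7, 8); dR² = 229
sL = 200/241 = 200/241
sR = 200/229 = 200/229
mL = 1/2·sL + 0·sR = 100/241
mR = -1/2·sL + -1·sR = -71100/55189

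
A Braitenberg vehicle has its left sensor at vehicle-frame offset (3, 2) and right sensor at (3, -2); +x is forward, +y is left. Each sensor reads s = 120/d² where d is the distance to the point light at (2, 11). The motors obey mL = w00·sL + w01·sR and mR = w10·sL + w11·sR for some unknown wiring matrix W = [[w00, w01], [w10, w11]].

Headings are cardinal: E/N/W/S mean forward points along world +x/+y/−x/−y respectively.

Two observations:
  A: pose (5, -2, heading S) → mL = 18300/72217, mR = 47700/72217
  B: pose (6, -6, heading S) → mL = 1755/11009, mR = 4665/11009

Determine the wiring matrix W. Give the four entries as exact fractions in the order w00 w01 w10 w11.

-1/2 1 1 1/2

obs A: pose=(5,-2,S) → sL=120/281, sR=120/257, mL=18300/72217, mR=47700/72217
obs B: pose=(6,-6,S) → sL=30/109, sR=30/101, mL=1755/11009, mR=4665/11009
sensor matrix S = [[120/281, 120/257], [30/109, 30/101]]; det S = -1324800/795036953
solve [mL_A; mL_B] = S·[w00; w01] and [mR_A; mR_B] = S·[w10; w11]:
  w00 = -1/2, w01 = 1, w10 = 1, w11 = 1/2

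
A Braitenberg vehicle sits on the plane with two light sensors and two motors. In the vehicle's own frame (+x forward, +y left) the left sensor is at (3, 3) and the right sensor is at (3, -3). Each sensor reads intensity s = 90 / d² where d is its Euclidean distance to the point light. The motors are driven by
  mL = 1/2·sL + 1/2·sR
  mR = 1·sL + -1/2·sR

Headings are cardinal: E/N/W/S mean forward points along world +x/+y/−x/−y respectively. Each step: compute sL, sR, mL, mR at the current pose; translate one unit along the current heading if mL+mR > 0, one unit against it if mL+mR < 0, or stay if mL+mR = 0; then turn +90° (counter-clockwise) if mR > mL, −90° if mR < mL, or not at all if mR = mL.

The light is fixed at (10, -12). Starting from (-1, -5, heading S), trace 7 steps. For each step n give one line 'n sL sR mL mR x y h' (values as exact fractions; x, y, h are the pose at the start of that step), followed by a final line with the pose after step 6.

0 9/8 45/106 657/848 387/424 -1 -5 S
1 18/29 90/73 1962/2117 9/2117 -1 -6 E
2 45/29 45/89 2655/2581 6705/5162 0 -6 S
3 90/113 90/53 7470/5989 -315/5989 0 -7 E
4 9/4 45/74 423/296 72/37 1 -7 S
5 18/17 90/37 1098/629 -99/629 1 -8 E
6 45/13 45/61 1665/793 4905/1586 2 -8 S
final 2 -9 E

n=0: pose=(-1,-5,S); sL=9/8, sR=45/106; mL=657/848, mR=387/424; mL+mR=27/16 → advance +1; mR−mL=117/848 → turn +1·90°
n=1: pose=(-1,-6,E); sL=18/29, sR=90/73; mL=1962/2117, mR=9/2117; mL+mR=27/29 → advance +1; mR−mL=-1953/2117 → turn -1·90°
n=2: pose=(0,-6,S); sL=45/29, sR=45/89; mL=2655/2581, mR=6705/5162; mL+mR=135/58 → advance +1; mR−mL=1395/5162 → turn +1·90°
n=3: pose=(0,-7,E); sL=90/113, sR=90/53; mL=7470/5989, mR=-315/5989; mL+mR=135/113 → advance +1; mR−mL=-7785/5989 → turn -1·90°
n=4: pose=(1,-7,S); sL=9/4, sR=45/74; mL=423/296, mR=72/37; mL+mR=27/8 → advance +1; mR−mL=153/296 → turn +1·90°
n=5: pose=(1,-8,E); sL=18/17, sR=90/37; mL=1098/629, mR=-99/629; mL+mR=27/17 → advance +1; mR−mL=-1197/629 → turn -1·90°
n=6: pose=(2,-8,S); sL=45/13, sR=45/61; mL=1665/793, mR=4905/1586; mL+mR=135/26 → advance +1; mR−mL=1575/1586 → turn +1·90°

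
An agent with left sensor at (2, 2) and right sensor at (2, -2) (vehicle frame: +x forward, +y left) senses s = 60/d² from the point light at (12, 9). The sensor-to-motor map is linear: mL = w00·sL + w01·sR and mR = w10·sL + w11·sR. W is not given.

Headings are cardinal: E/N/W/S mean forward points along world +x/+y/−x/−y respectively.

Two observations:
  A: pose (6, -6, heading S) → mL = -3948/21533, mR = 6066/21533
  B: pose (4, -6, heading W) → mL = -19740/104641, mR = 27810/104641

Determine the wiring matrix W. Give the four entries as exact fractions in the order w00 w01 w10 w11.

obs A: pose=(6,-6,S) → sL=12/61, sR=60/353, mL=-3948/21533, mR=6066/21533
obs B: pose=(4,-6,W) → sL=60/389, sR=60/269, mL=-19740/104641, mR=27810/104641
sensor matrix S = [[12/61, 60/353], [60/389, 60/269]]; det S = 39795840/2253234653
solve [mL_A; mL_B] = S·[w00; w01] and [mR_A; mR_B] = S·[w10; w11]:
  w00 = -1/2, w01 = -1/2, w10 = 1, w11 = 1/2

-1/2 -1/2 1 1/2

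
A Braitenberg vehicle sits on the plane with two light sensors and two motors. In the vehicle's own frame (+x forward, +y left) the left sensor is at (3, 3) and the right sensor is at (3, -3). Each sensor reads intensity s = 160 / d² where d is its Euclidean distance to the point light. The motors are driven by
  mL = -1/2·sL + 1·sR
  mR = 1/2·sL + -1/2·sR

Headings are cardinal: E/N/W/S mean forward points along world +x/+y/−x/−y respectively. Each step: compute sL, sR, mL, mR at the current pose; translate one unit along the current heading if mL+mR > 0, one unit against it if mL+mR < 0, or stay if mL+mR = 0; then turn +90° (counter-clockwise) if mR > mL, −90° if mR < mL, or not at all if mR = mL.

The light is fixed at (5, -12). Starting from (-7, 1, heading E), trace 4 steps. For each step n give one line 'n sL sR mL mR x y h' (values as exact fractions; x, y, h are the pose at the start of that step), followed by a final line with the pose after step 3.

n=0: pose=(-7,1,E); sL=160/337, sR=160/181; mL=39440/60997, mR=-12480/60997; mL+mR=80/181 → advance +1; mR−mL=-51920/60997 → turn -1·90°
n=1: pose=(-6,1,S); sL=40/41, sR=20/37; mL=80/1517, mR=330/1517; mL+mR=10/37 → advance +1; mR−mL=250/1517 → turn +1·90°
n=2: pose=(-6,0,E); sL=160/289, sR=32/29; mL=6928/8381, mR=-2304/8381; mL+mR=16/29 → advance +1; mR−mL=-9232/8381 → turn -1·90°
n=3: pose=(-5,0,S); sL=16/13, sR=16/25; mL=8/325, mR=96/325; mL+mR=8/25 → advance +1; mR−mL=88/325 → turn +1·90°

0 160/337 160/181 39440/60997 -12480/60997 -7 1 E
1 40/41 20/37 80/1517 330/1517 -6 1 S
2 160/289 32/29 6928/8381 -2304/8381 -6 0 E
3 16/13 16/25 8/325 96/325 -5 0 S
final -5 -1 E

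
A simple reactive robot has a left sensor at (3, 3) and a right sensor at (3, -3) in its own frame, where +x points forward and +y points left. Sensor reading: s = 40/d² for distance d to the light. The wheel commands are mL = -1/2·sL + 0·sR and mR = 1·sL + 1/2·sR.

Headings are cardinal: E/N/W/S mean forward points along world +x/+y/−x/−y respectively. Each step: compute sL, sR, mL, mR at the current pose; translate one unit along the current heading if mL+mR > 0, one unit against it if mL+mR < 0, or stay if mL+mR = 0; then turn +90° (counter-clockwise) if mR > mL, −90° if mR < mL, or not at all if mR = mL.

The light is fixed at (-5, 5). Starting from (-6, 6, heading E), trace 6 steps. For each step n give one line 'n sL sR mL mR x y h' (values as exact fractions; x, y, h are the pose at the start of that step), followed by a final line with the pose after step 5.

0 2 5 -1 9/2 -6 6 E
1 8/5 8/5 -4/5 12/5 -5 6 N
2 4 20/17 -2 78/17 -5 7 W
3 8 40/17 -4 156/17 -6 7 S
4 2 5 -1 9/2 -6 6 E
5 8/5 8/5 -4/5 12/5 -5 6 N
final -5 7 W

n=0: pose=(-6,6,E); sL=2, sR=5; mL=-1, mR=9/2; mL+mR=7/2 → advance +1; mR−mL=11/2 → turn +1·90°
n=1: pose=(-5,6,N); sL=8/5, sR=8/5; mL=-4/5, mR=12/5; mL+mR=8/5 → advance +1; mR−mL=16/5 → turn +1·90°
n=2: pose=(-5,7,W); sL=4, sR=20/17; mL=-2, mR=78/17; mL+mR=44/17 → advance +1; mR−mL=112/17 → turn +1·90°
n=3: pose=(-6,7,S); sL=8, sR=40/17; mL=-4, mR=156/17; mL+mR=88/17 → advance +1; mR−mL=224/17 → turn +1·90°
n=4: pose=(-6,6,E); sL=2, sR=5; mL=-1, mR=9/2; mL+mR=7/2 → advance +1; mR−mL=11/2 → turn +1·90°
n=5: pose=(-5,6,N); sL=8/5, sR=8/5; mL=-4/5, mR=12/5; mL+mR=8/5 → advance +1; mR−mL=16/5 → turn +1·90°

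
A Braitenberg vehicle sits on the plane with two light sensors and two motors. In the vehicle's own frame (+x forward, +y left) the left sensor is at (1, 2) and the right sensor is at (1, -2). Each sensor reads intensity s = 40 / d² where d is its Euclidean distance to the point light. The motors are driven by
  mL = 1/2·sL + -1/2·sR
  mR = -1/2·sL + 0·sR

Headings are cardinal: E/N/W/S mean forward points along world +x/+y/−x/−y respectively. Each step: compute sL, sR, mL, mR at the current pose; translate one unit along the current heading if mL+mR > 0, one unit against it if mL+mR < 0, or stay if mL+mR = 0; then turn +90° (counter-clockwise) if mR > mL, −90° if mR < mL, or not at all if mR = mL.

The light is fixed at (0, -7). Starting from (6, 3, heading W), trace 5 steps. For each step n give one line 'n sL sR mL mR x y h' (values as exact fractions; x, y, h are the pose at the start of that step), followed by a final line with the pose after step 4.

n=0: pose=(6,3,W); sL=40/89, sR=40/169; mL=1600/15041, mR=-20/89; mL+mR=-20/169 → advance -1; mR−mL=-4980/15041 → turn -1·90°
n=1: pose=(7,3,N); sL=20/73, sR=20/101; mL=280/7373, mR=-10/73; mL+mR=-10/101 → advance -1; mR−mL=-1290/7373 → turn -1·90°
n=2: pose=(7,2,E); sL=8/37, sR=40/113; mL=-288/4181, mR=-4/37; mL+mR=-20/113 → advance -1; mR−mL=-164/4181 → turn -1·90°
n=3: pose=(6,2,S); sL=5/16, sR=1/2; mL=-3/32, mR=-5/32; mL+mR=-1/4 → advance -1; mR−mL=-1/16 → turn -1·90°
n=4: pose=(6,3,W); sL=40/89, sR=40/169; mL=1600/15041, mR=-20/89; mL+mR=-20/169 → advance -1; mR−mL=-4980/15041 → turn -1·90°

0 40/89 40/169 1600/15041 -20/89 6 3 W
1 20/73 20/101 280/7373 -10/73 7 3 N
2 8/37 40/113 -288/4181 -4/37 7 2 E
3 5/16 1/2 -3/32 -5/32 6 2 S
4 40/89 40/169 1600/15041 -20/89 6 3 W
final 7 3 N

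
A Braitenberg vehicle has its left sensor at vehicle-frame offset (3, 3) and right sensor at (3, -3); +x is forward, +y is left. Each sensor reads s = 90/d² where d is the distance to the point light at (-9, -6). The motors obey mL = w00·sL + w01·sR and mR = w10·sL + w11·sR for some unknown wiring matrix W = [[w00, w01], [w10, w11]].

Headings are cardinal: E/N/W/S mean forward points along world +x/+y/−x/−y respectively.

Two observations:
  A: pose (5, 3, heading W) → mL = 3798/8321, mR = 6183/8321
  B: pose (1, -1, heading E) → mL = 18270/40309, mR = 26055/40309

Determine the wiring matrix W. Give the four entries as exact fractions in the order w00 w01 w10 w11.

obs A: pose=(5,3,W) → sL=90/157, sR=18/53, mL=3798/8321, mR=6183/8321
obs B: pose=(1,-1,E) → sL=90/233, sR=90/173, mL=18270/40309, mR=26055/40309
sensor matrix S = [[90/157, 18/53], [90/233, 90/173]]; det S = 56026080/335411189
solve [mL_A; mL_B] = S·[w00; w01] and [mR_A; mR_B] = S·[w10; w11]:
  w00 = 1/2, w01 = 1/2, w10 = 1, w11 = 1/2

1/2 1/2 1 1/2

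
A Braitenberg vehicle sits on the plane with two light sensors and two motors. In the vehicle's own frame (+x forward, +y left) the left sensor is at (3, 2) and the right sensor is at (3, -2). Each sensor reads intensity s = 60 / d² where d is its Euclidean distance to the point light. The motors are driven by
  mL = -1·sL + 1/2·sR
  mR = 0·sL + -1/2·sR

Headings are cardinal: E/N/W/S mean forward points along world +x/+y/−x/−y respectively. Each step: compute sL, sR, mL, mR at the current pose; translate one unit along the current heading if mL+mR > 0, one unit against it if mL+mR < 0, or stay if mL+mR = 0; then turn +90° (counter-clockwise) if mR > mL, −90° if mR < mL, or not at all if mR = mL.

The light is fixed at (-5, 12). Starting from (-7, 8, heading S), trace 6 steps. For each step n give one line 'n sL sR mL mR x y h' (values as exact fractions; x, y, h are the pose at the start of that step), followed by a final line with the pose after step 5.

0 60/49 12/13 -486/637 -6/13 -7 8 S
1 30 30/13 -375/13 -15/13 -7 9 E
2 12/5 60 138/5 -30 -8 9 N
3 15 5/3 -85/6 -5/6 -8 8 E
4 60/37 12 162/37 -6 -9 8 N
5 6 6/5 -27/5 -3/5 -9 7 E
final -10 7 N

n=0: pose=(-7,8,S); sL=60/49, sR=12/13; mL=-486/637, mR=-6/13; mL+mR=-60/49 → advance -1; mR−mL=192/637 → turn +1·90°
n=1: pose=(-7,9,E); sL=30, sR=30/13; mL=-375/13, mR=-15/13; mL+mR=-30 → advance -1; mR−mL=360/13 → turn +1·90°
n=2: pose=(-8,9,N); sL=12/5, sR=60; mL=138/5, mR=-30; mL+mR=-12/5 → advance -1; mR−mL=-288/5 → turn -1·90°
n=3: pose=(-8,8,E); sL=15, sR=5/3; mL=-85/6, mR=-5/6; mL+mR=-15 → advance -1; mR−mL=40/3 → turn +1·90°
n=4: pose=(-9,8,N); sL=60/37, sR=12; mL=162/37, mR=-6; mL+mR=-60/37 → advance -1; mR−mL=-384/37 → turn -1·90°
n=5: pose=(-9,7,E); sL=6, sR=6/5; mL=-27/5, mR=-3/5; mL+mR=-6 → advance -1; mR−mL=24/5 → turn +1·90°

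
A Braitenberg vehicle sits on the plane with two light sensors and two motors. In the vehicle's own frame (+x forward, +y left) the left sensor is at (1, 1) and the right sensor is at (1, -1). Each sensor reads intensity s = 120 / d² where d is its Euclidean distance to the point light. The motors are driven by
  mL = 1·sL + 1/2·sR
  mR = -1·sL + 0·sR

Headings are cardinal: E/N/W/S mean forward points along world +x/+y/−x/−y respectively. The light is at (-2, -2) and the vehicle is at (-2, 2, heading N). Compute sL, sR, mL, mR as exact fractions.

left sensor world pos  = (-3, 3); dL² = 26
right sensor world pos = (-1, 3); dR² = 26
sL = 120/26 = 60/13
sR = 120/26 = 60/13
mL = 1·sL + 1/2·sR = 90/13
mR = -1·sL + 0·sR = -60/13

60/13 60/13 90/13 -60/13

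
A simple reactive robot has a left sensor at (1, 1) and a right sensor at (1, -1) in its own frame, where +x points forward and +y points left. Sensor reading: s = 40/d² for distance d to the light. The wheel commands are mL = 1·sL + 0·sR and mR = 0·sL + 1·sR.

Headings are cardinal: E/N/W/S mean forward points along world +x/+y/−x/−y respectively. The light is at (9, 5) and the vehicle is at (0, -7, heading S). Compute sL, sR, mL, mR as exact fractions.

left sensor world pos  = (1, -8); dL² = 233
right sensor world pos = (-1, -8); dR² = 269
sL = 40/233 = 40/233
sR = 40/269 = 40/269
mL = 1·sL + 0·sR = 40/233
mR = 0·sL + 1·sR = 40/269

40/233 40/269 40/233 40/269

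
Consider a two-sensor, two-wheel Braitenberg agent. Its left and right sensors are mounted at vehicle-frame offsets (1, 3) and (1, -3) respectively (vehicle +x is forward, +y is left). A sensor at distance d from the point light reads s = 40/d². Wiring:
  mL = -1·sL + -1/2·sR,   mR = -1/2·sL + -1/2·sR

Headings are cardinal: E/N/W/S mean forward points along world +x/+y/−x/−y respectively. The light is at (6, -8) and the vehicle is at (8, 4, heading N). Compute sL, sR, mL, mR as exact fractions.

left sensor world pos  = (5, 5); dL² = 170
right sensor world pos = (11, 5); dR² = 194
sL = 40/170 = 4/17
sR = 40/194 = 20/97
mL = -1·sL + -1/2·sR = -558/1649
mR = -1/2·sL + -1/2·sR = -364/1649

4/17 20/97 -558/1649 -364/1649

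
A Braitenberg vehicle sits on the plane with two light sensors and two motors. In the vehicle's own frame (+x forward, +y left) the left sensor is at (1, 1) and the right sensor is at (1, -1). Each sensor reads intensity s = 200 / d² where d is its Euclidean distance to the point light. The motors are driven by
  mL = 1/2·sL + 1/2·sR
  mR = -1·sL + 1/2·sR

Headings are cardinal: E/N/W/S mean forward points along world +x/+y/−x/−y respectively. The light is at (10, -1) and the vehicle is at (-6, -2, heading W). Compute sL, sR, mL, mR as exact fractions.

200/293 200/289 58200/84677 -28500/84677

left sensor world pos  = (-7, -3); dL² = 293
right sensor world pos = (-7, -1); dR² = 289
sL = 200/293 = 200/293
sR = 200/289 = 200/289
mL = 1/2·sL + 1/2·sR = 58200/84677
mR = -1·sL + 1/2·sR = -28500/84677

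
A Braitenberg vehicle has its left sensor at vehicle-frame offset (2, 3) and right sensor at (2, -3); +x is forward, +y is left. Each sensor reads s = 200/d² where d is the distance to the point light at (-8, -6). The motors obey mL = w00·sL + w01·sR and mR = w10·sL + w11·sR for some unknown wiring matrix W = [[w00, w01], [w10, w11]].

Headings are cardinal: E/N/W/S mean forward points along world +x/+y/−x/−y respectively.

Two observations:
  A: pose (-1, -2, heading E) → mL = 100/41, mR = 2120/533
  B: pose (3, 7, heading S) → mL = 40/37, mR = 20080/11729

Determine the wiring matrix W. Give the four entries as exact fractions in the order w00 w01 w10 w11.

0 1 1 1

obs A: pose=(-1,-2,E) → sL=20/13, sR=100/41, mL=100/41, mR=2120/533
obs B: pose=(3,7,S) → sL=200/317, sR=40/37, mL=40/37, mR=20080/11729
sensor matrix S = [[20/13, 100/41], [200/317, 40/37]]; det S = 777600/6251557
solve [mL_A; mL_B] = S·[w00; w01] and [mR_A; mR_B] = S·[w10; w11]:
  w00 = 0, w01 = 1, w10 = 1, w11 = 1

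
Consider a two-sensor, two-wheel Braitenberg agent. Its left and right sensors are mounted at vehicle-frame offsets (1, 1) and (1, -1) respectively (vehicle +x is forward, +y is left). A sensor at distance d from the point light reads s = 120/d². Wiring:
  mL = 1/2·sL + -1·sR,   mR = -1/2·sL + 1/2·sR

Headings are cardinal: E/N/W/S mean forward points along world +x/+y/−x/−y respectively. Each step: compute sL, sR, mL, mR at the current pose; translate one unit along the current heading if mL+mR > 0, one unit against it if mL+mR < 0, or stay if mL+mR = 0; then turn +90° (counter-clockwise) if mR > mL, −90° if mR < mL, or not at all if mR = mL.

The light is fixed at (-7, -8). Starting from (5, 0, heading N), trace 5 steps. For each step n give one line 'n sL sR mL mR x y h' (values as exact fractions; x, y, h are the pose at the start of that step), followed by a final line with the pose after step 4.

0 60/101 12/25 -462/2525 -144/2525 5 0 N
1 120/157 24/37 -1548/5809 -336/5809 5 -1 W
2 15/29 2/3 -71/174 13/174 6 -1 S
3 120/277 24/49 -3708/13573 384/13573 6 0 E
4 60/101 12/25 -462/2525 -144/2525 5 0 N
final 5 -1 W

n=0: pose=(5,0,N); sL=60/101, sR=12/25; mL=-462/2525, mR=-144/2525; mL+mR=-6/25 → advance -1; mR−mL=318/2525 → turn +1·90°
n=1: pose=(5,-1,W); sL=120/157, sR=24/37; mL=-1548/5809, mR=-336/5809; mL+mR=-12/37 → advance -1; mR−mL=1212/5809 → turn +1·90°
n=2: pose=(6,-1,S); sL=15/29, sR=2/3; mL=-71/174, mR=13/174; mL+mR=-1/3 → advance -1; mR−mL=14/29 → turn +1·90°
n=3: pose=(6,0,E); sL=120/277, sR=24/49; mL=-3708/13573, mR=384/13573; mL+mR=-12/49 → advance -1; mR−mL=4092/13573 → turn +1·90°
n=4: pose=(5,0,N); sL=60/101, sR=12/25; mL=-462/2525, mR=-144/2525; mL+mR=-6/25 → advance -1; mR−mL=318/2525 → turn +1·90°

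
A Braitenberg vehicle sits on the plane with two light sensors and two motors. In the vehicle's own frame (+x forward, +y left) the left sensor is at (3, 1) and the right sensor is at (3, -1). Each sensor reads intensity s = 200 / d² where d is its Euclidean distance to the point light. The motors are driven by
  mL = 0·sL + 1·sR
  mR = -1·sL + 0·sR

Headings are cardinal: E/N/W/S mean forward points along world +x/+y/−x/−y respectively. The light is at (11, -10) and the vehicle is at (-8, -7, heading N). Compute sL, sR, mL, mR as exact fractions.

left sensor world pos  = (-9, -4); dL² = 436
right sensor world pos = (-7, -4); dR² = 360
sL = 200/436 = 50/109
sR = 200/360 = 5/9
mL = 0·sL + 1·sR = 5/9
mR = -1·sL + 0·sR = -50/109

50/109 5/9 5/9 -50/109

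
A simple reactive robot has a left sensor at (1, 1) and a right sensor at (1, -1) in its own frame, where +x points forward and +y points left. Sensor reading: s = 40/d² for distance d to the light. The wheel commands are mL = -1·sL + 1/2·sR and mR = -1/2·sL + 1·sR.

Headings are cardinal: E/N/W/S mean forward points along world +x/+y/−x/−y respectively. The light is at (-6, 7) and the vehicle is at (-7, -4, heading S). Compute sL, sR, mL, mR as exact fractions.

left sensor world pos  = (-6, -5); dL² = 144
right sensor world pos = (-8, -5); dR² = 148
sL = 40/144 = 5/18
sR = 40/148 = 10/37
mL = -1·sL + 1/2·sR = -95/666
mR = -1/2·sL + 1·sR = 175/1332

5/18 10/37 -95/666 175/1332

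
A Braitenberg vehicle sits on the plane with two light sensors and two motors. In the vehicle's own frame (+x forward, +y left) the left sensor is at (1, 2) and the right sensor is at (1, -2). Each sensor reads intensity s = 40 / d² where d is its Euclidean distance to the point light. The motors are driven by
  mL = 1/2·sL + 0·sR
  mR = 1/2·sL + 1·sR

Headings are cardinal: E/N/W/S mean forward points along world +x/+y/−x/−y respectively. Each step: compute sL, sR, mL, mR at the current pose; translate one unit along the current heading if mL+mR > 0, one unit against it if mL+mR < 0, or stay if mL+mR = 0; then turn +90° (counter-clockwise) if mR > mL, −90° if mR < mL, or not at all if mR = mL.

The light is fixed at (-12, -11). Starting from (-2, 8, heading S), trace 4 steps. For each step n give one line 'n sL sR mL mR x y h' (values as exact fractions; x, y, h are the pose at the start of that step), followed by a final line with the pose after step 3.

0 10/117 10/97 5/117 1655/11349 -2 8 S
1 40/521 40/377 20/521 28380/196417 -2 7 E
2 20/221 4/53 10/221 1414/11713 -1 7 N
3 40/389 40/541 20/389 26380/210449 -1 8 W
final -2 8 S

n=0: pose=(-2,8,S); sL=10/117, sR=10/97; mL=5/117, mR=1655/11349; mL+mR=2140/11349 → advance +1; mR−mL=10/97 → turn +1·90°
n=1: pose=(-2,7,E); sL=40/521, sR=40/377; mL=20/521, mR=28380/196417; mL+mR=35920/196417 → advance +1; mR−mL=40/377 → turn +1·90°
n=2: pose=(-1,7,N); sL=20/221, sR=4/53; mL=10/221, mR=1414/11713; mL+mR=1944/11713 → advance +1; mR−mL=4/53 → turn +1·90°
n=3: pose=(-1,8,W); sL=40/389, sR=40/541; mL=20/389, mR=26380/210449; mL+mR=37200/210449 → advance +1; mR−mL=40/541 → turn +1·90°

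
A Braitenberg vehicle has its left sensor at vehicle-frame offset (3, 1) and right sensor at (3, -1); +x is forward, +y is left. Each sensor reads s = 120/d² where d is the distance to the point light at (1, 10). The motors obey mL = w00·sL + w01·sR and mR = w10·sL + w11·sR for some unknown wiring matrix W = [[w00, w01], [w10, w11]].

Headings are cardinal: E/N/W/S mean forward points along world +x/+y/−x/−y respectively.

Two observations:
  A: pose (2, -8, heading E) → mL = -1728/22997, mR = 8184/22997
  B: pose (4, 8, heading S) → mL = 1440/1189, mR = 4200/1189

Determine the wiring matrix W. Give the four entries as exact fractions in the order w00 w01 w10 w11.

-1 1 1/2 1/2

obs A: pose=(2,-8,E) → sL=24/61, sR=120/377, mL=-1728/22997, mR=8184/22997
obs B: pose=(4,8,S) → sL=120/41, sR=120/29, mL=1440/1189, mR=4200/1189
sensor matrix S = [[24/61, 120/377], [120/41, 120/29]]; det S = 656640/942877
solve [mL_A; mL_B] = S·[w00; w01] and [mR_A; mR_B] = S·[w10; w11]:
  w00 = -1, w01 = 1, w10 = 1/2, w11 = 1/2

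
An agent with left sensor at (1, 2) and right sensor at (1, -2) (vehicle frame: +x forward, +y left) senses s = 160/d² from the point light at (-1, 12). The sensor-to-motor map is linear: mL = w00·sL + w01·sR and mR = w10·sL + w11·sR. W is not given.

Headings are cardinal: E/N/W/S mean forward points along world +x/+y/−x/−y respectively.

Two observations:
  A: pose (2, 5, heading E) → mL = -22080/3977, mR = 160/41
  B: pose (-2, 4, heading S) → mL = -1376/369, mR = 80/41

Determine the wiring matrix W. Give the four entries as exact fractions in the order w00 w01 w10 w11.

obs A: pose=(2,5,E) → sL=160/41, sR=160/97, mL=-22080/3977, mR=160/41
obs B: pose=(-2,4,S) → sL=80/41, sR=16/9, mL=-1376/369, mR=80/41
sensor matrix S = [[160/41, 160/97], [80/41, 16/9]]; det S = 133120/35793
solve [mL_A; mL_B] = S·[w00; w01] and [mR_A; mR_B] = S·[w10; w11]:
  w00 = -1, w01 = -1, w10 = 1, w11 = 0

-1 -1 1 0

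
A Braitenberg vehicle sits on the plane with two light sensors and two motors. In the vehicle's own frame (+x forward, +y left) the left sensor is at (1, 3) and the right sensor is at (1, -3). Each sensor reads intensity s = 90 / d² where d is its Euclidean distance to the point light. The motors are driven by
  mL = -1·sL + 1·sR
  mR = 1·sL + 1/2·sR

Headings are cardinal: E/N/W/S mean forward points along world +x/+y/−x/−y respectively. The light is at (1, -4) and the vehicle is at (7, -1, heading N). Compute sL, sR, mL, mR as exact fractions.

18/5 90/97 -1296/485 1971/485

left sensor world pos  = (4, 0); dL² = 25
right sensor world pos = (10, 0); dR² = 97
sL = 90/25 = 18/5
sR = 90/97 = 90/97
mL = -1·sL + 1·sR = -1296/485
mR = 1·sL + 1/2·sR = 1971/485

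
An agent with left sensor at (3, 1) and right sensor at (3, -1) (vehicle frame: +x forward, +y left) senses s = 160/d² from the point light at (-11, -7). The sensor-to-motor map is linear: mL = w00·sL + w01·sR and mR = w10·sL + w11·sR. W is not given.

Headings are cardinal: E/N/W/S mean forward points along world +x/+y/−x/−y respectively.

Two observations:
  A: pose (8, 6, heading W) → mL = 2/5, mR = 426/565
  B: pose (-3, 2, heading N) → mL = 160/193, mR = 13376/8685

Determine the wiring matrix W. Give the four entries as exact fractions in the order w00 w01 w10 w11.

1 0 1 1

obs A: pose=(8,6,W) → sL=2/5, sR=40/113, mL=2/5, mR=426/565
obs B: pose=(-3,2,N) → sL=160/193, sR=32/45, mL=160/193, mR=13376/8685
sensor matrix S = [[2/5, 40/113], [160/193, 32/45]]; det S = -44224/4907025
solve [mL_A; mL_B] = S·[w00; w01] and [mR_A; mR_B] = S·[w10; w11]:
  w00 = 1, w01 = 0, w10 = 1, w11 = 1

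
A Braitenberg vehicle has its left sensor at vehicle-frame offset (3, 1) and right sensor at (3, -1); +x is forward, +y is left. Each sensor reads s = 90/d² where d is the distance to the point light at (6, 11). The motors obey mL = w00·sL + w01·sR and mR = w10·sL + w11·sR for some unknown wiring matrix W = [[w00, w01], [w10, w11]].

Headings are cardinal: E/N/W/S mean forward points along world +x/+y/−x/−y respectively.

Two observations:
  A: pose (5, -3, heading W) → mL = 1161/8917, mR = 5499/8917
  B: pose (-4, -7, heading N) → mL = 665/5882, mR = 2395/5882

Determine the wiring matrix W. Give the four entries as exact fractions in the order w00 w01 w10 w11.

obs A: pose=(5,-3,W) → sL=90/241, sR=18/37, mL=1161/8917, mR=5499/8917
obs B: pose=(-4,-7,N) → sL=45/173, sR=5/17, mL=665/5882, mR=2395/5882
sensor matrix S = [[90/241, 18/37], [45/173, 5/17]]; det S = -438120/26224897
solve [mL_A; mL_B] = S·[w00; w01] and [mR_A; mR_B] = S·[w10; w11]:
  w00 = 1, w01 = -1/2, w10 = 1, w11 = 1/2

1 -1/2 1 1/2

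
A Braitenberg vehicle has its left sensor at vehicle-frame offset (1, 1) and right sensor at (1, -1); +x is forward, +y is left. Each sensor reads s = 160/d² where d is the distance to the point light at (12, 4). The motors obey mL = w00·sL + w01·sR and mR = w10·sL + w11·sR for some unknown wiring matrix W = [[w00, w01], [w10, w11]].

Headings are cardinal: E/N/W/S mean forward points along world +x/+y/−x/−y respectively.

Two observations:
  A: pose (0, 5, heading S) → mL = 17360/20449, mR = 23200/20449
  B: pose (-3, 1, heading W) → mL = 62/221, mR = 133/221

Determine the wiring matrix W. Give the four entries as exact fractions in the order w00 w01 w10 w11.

1 -1/2 1/2 1/2

obs A: pose=(0,5,S) → sL=160/121, sR=160/169, mL=17360/20449, mR=23200/20449
obs B: pose=(-3,1,W) → sL=10/17, sR=8/13, mL=62/221, mR=133/221
sensor matrix S = [[160/121, 160/169], [10/17, 8/13]]; det S = 89280/347633
solve [mL_A; mL_B] = S·[w00; w01] and [mR_A; mR_B] = S·[w10; w11]:
  w00 = 1, w01 = -1/2, w10 = 1/2, w11 = 1/2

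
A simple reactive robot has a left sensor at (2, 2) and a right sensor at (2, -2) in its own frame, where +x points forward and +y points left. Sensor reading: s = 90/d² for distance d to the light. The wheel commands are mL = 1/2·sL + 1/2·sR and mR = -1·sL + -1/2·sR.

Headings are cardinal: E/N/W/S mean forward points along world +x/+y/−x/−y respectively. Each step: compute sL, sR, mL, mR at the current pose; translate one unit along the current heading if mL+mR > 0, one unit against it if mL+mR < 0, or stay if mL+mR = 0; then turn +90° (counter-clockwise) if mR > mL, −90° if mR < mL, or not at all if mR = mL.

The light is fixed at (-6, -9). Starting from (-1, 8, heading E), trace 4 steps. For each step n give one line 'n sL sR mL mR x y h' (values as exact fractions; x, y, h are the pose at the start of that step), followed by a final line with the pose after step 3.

n=0: pose=(-1,8,E); sL=9/41, sR=45/137; mL=1539/5617, mR=-4311/11234; mL+mR=-9/82 → advance -1; mR−mL=-7389/11234 → turn -1·90°
n=1: pose=(-2,8,S); sL=10/29, sR=90/229; mL=2450/6641, mR=-3595/6641; mL+mR=-5/29 → advance -1; mR−mL=-6045/6641 → turn -1·90°
n=2: pose=(-2,9,W); sL=9/26, sR=45/202; mL=747/2626, mR=-2403/5252; mL+mR=-9/52 → advance -1; mR−mL=-3897/5252 → turn -1·90°
n=3: pose=(-1,9,N); sL=90/409, sR=90/449; mL=38610/183641, mR=-58815/183641; mL+mR=-45/409 → advance -1; mR−mL=-97425/183641 → turn -1·90°

0 9/41 45/137 1539/5617 -4311/11234 -1 8 E
1 10/29 90/229 2450/6641 -3595/6641 -2 8 S
2 9/26 45/202 747/2626 -2403/5252 -2 9 W
3 90/409 90/449 38610/183641 -58815/183641 -1 9 N
final -1 8 E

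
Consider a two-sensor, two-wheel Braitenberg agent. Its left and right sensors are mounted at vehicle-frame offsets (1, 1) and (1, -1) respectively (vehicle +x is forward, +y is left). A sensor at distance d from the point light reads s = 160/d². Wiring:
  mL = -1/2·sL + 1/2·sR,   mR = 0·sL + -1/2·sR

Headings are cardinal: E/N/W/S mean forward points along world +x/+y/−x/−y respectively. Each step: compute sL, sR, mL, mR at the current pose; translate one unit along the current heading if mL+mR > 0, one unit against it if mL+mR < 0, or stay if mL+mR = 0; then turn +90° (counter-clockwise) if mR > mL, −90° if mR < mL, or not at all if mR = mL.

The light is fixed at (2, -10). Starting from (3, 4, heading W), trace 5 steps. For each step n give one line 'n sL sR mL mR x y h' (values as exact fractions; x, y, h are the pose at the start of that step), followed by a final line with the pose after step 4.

0 160/169 32/45 -896/7605 -16/45 3 4 W
1 80/113 80/117 -160/13221 -40/117 4 4 N
2 32/41 160/153 832/6273 -80/153 4 3 E
3 40/37 10/9 5/333 -5/9 3 3 S
4 160/169 32/45 -896/7605 -16/45 3 4 W
final 4 4 N

n=0: pose=(3,4,W); sL=160/169, sR=32/45; mL=-896/7605, mR=-16/45; mL+mR=-80/169 → advance -1; mR−mL=-1808/7605 → turn -1·90°
n=1: pose=(4,4,N); sL=80/113, sR=80/117; mL=-160/13221, mR=-40/117; mL+mR=-40/113 → advance -1; mR−mL=-4360/13221 → turn -1·90°
n=2: pose=(4,3,E); sL=32/41, sR=160/153; mL=832/6273, mR=-80/153; mL+mR=-16/41 → advance -1; mR−mL=-4112/6273 → turn -1·90°
n=3: pose=(3,3,S); sL=40/37, sR=10/9; mL=5/333, mR=-5/9; mL+mR=-20/37 → advance -1; mR−mL=-190/333 → turn -1·90°
n=4: pose=(3,4,W); sL=160/169, sR=32/45; mL=-896/7605, mR=-16/45; mL+mR=-80/169 → advance -1; mR−mL=-1808/7605 → turn -1·90°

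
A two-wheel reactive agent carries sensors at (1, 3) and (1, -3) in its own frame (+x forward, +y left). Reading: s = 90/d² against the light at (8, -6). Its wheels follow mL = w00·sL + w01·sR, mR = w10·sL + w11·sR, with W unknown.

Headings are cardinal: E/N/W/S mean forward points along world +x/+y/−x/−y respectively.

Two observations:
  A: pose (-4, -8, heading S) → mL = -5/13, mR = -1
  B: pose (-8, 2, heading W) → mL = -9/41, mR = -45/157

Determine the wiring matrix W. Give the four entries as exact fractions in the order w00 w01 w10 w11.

0 -1 -1 0

obs A: pose=(-4,-8,S) → sL=1, sR=5/13, mL=-5/13, mR=-1
obs B: pose=(-8,2,W) → sL=45/157, sR=9/41, mL=-9/41, mR=-45/157
sensor matrix S = [[1, 5/13], [45/157, 9/41]]; det S = 9144/83681
solve [mL_A; mL_B] = S·[w00; w01] and [mR_A; mR_B] = S·[w10; w11]:
  w00 = 0, w01 = -1, w10 = -1, w11 = 0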